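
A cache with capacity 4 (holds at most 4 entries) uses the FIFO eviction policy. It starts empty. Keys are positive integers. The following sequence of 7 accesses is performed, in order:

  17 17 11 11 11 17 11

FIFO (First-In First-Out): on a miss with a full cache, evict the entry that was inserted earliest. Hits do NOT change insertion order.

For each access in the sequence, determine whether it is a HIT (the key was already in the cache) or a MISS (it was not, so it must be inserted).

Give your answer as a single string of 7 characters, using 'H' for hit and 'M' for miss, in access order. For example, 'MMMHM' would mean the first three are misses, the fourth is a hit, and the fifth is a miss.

FIFO simulation (capacity=4):
  1. access 17: MISS. Cache (old->new): [17]
  2. access 17: HIT. Cache (old->new): [17]
  3. access 11: MISS. Cache (old->new): [17 11]
  4. access 11: HIT. Cache (old->new): [17 11]
  5. access 11: HIT. Cache (old->new): [17 11]
  6. access 17: HIT. Cache (old->new): [17 11]
  7. access 11: HIT. Cache (old->new): [17 11]
Total: 5 hits, 2 misses, 0 evictions

Answer: MHMHHHH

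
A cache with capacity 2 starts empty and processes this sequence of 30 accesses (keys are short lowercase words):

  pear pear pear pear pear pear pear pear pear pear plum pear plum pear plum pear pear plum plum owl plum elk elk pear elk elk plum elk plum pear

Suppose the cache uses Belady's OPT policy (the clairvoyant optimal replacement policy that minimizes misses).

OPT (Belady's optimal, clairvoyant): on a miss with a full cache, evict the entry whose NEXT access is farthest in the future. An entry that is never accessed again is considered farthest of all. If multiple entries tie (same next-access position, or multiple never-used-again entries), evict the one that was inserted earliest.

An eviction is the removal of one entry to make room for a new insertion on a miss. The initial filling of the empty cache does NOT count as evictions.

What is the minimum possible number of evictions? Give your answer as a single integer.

Answer: 5

Derivation:
OPT (Belady) simulation (capacity=2):
  1. access pear: MISS. Cache: [pear]
  2. access pear: HIT. Next use of pear: step 3. Cache: [pear]
  3. access pear: HIT. Next use of pear: step 4. Cache: [pear]
  4. access pear: HIT. Next use of pear: step 5. Cache: [pear]
  5. access pear: HIT. Next use of pear: step 6. Cache: [pear]
  6. access pear: HIT. Next use of pear: step 7. Cache: [pear]
  7. access pear: HIT. Next use of pear: step 8. Cache: [pear]
  8. access pear: HIT. Next use of pear: step 9. Cache: [pear]
  9. access pear: HIT. Next use of pear: step 10. Cache: [pear]
  10. access pear: HIT. Next use of pear: step 12. Cache: [pear]
  11. access plum: MISS. Cache: [pear plum]
  12. access pear: HIT. Next use of pear: step 14. Cache: [pear plum]
  13. access plum: HIT. Next use of plum: step 15. Cache: [pear plum]
  14. access pear: HIT. Next use of pear: step 16. Cache: [pear plum]
  15. access plum: HIT. Next use of plum: step 18. Cache: [pear plum]
  16. access pear: HIT. Next use of pear: step 17. Cache: [pear plum]
  17. access pear: HIT. Next use of pear: step 24. Cache: [pear plum]
  18. access plum: HIT. Next use of plum: step 19. Cache: [pear plum]
  19. access plum: HIT. Next use of plum: step 21. Cache: [pear plum]
  20. access owl: MISS, evict pear (next use: step 24). Cache: [plum owl]
  21. access plum: HIT. Next use of plum: step 27. Cache: [plum owl]
  22. access elk: MISS, evict owl (next use: never). Cache: [plum elk]
  23. access elk: HIT. Next use of elk: step 25. Cache: [plum elk]
  24. access pear: MISS, evict plum (next use: step 27). Cache: [elk pear]
  25. access elk: HIT. Next use of elk: step 26. Cache: [elk pear]
  26. access elk: HIT. Next use of elk: step 28. Cache: [elk pear]
  27. access plum: MISS, evict pear (next use: step 30). Cache: [elk plum]
  28. access elk: HIT. Next use of elk: never. Cache: [elk plum]
  29. access plum: HIT. Next use of plum: never. Cache: [elk plum]
  30. access pear: MISS, evict elk (next use: never). Cache: [plum pear]
Total: 23 hits, 7 misses, 5 evictions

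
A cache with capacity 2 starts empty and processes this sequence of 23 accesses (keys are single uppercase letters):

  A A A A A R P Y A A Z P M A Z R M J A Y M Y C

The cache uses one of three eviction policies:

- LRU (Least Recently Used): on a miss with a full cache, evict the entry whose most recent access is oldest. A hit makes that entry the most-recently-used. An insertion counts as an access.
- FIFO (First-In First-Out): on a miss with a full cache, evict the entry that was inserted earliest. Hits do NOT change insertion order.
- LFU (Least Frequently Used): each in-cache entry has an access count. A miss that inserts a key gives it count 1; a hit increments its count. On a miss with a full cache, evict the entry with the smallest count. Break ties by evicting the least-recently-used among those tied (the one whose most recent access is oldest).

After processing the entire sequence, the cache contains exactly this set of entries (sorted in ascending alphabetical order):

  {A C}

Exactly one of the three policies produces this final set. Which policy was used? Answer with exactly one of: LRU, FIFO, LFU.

Answer: LFU

Derivation:
Simulating under each policy and comparing final sets:
  LRU: final set = {C Y} -> differs
  FIFO: final set = {C M} -> differs
  LFU: final set = {A C} -> MATCHES target
Only LFU produces the target set.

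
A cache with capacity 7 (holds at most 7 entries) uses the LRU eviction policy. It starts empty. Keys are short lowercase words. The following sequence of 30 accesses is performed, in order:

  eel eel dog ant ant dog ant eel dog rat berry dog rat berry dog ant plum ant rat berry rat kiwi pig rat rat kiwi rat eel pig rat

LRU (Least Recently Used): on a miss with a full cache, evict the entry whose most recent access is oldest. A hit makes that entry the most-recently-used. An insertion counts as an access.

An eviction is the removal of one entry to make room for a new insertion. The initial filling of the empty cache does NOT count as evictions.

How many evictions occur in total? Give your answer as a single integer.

Answer: 2

Derivation:
LRU simulation (capacity=7):
  1. access eel: MISS. Cache (LRU->MRU): [eel]
  2. access eel: HIT. Cache (LRU->MRU): [eel]
  3. access dog: MISS. Cache (LRU->MRU): [eel dog]
  4. access ant: MISS. Cache (LRU->MRU): [eel dog ant]
  5. access ant: HIT. Cache (LRU->MRU): [eel dog ant]
  6. access dog: HIT. Cache (LRU->MRU): [eel ant dog]
  7. access ant: HIT. Cache (LRU->MRU): [eel dog ant]
  8. access eel: HIT. Cache (LRU->MRU): [dog ant eel]
  9. access dog: HIT. Cache (LRU->MRU): [ant eel dog]
  10. access rat: MISS. Cache (LRU->MRU): [ant eel dog rat]
  11. access berry: MISS. Cache (LRU->MRU): [ant eel dog rat berry]
  12. access dog: HIT. Cache (LRU->MRU): [ant eel rat berry dog]
  13. access rat: HIT. Cache (LRU->MRU): [ant eel berry dog rat]
  14. access berry: HIT. Cache (LRU->MRU): [ant eel dog rat berry]
  15. access dog: HIT. Cache (LRU->MRU): [ant eel rat berry dog]
  16. access ant: HIT. Cache (LRU->MRU): [eel rat berry dog ant]
  17. access plum: MISS. Cache (LRU->MRU): [eel rat berry dog ant plum]
  18. access ant: HIT. Cache (LRU->MRU): [eel rat berry dog plum ant]
  19. access rat: HIT. Cache (LRU->MRU): [eel berry dog plum ant rat]
  20. access berry: HIT. Cache (LRU->MRU): [eel dog plum ant rat berry]
  21. access rat: HIT. Cache (LRU->MRU): [eel dog plum ant berry rat]
  22. access kiwi: MISS. Cache (LRU->MRU): [eel dog plum ant berry rat kiwi]
  23. access pig: MISS, evict eel. Cache (LRU->MRU): [dog plum ant berry rat kiwi pig]
  24. access rat: HIT. Cache (LRU->MRU): [dog plum ant berry kiwi pig rat]
  25. access rat: HIT. Cache (LRU->MRU): [dog plum ant berry kiwi pig rat]
  26. access kiwi: HIT. Cache (LRU->MRU): [dog plum ant berry pig rat kiwi]
  27. access rat: HIT. Cache (LRU->MRU): [dog plum ant berry pig kiwi rat]
  28. access eel: MISS, evict dog. Cache (LRU->MRU): [plum ant berry pig kiwi rat eel]
  29. access pig: HIT. Cache (LRU->MRU): [plum ant berry kiwi rat eel pig]
  30. access rat: HIT. Cache (LRU->MRU): [plum ant berry kiwi eel pig rat]
Total: 21 hits, 9 misses, 2 evictions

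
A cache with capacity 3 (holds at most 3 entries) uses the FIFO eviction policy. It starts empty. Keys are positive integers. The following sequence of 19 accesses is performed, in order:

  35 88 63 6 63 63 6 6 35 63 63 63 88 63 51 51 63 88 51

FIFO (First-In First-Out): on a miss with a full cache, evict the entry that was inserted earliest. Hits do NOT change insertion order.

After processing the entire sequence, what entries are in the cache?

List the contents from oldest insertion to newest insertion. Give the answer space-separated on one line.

Answer: 88 63 51

Derivation:
FIFO simulation (capacity=3):
  1. access 35: MISS. Cache (old->new): [35]
  2. access 88: MISS. Cache (old->new): [35 88]
  3. access 63: MISS. Cache (old->new): [35 88 63]
  4. access 6: MISS, evict 35. Cache (old->new): [88 63 6]
  5. access 63: HIT. Cache (old->new): [88 63 6]
  6. access 63: HIT. Cache (old->new): [88 63 6]
  7. access 6: HIT. Cache (old->new): [88 63 6]
  8. access 6: HIT. Cache (old->new): [88 63 6]
  9. access 35: MISS, evict 88. Cache (old->new): [63 6 35]
  10. access 63: HIT. Cache (old->new): [63 6 35]
  11. access 63: HIT. Cache (old->new): [63 6 35]
  12. access 63: HIT. Cache (old->new): [63 6 35]
  13. access 88: MISS, evict 63. Cache (old->new): [6 35 88]
  14. access 63: MISS, evict 6. Cache (old->new): [35 88 63]
  15. access 51: MISS, evict 35. Cache (old->new): [88 63 51]
  16. access 51: HIT. Cache (old->new): [88 63 51]
  17. access 63: HIT. Cache (old->new): [88 63 51]
  18. access 88: HIT. Cache (old->new): [88 63 51]
  19. access 51: HIT. Cache (old->new): [88 63 51]
Total: 11 hits, 8 misses, 5 evictions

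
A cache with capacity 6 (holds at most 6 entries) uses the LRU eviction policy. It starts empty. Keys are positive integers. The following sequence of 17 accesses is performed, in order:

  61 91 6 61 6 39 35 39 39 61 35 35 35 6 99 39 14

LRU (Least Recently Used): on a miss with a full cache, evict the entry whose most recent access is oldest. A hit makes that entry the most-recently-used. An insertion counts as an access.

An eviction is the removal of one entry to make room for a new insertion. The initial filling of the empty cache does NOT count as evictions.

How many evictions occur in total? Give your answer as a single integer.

Answer: 1

Derivation:
LRU simulation (capacity=6):
  1. access 61: MISS. Cache (LRU->MRU): [61]
  2. access 91: MISS. Cache (LRU->MRU): [61 91]
  3. access 6: MISS. Cache (LRU->MRU): [61 91 6]
  4. access 61: HIT. Cache (LRU->MRU): [91 6 61]
  5. access 6: HIT. Cache (LRU->MRU): [91 61 6]
  6. access 39: MISS. Cache (LRU->MRU): [91 61 6 39]
  7. access 35: MISS. Cache (LRU->MRU): [91 61 6 39 35]
  8. access 39: HIT. Cache (LRU->MRU): [91 61 6 35 39]
  9. access 39: HIT. Cache (LRU->MRU): [91 61 6 35 39]
  10. access 61: HIT. Cache (LRU->MRU): [91 6 35 39 61]
  11. access 35: HIT. Cache (LRU->MRU): [91 6 39 61 35]
  12. access 35: HIT. Cache (LRU->MRU): [91 6 39 61 35]
  13. access 35: HIT. Cache (LRU->MRU): [91 6 39 61 35]
  14. access 6: HIT. Cache (LRU->MRU): [91 39 61 35 6]
  15. access 99: MISS. Cache (LRU->MRU): [91 39 61 35 6 99]
  16. access 39: HIT. Cache (LRU->MRU): [91 61 35 6 99 39]
  17. access 14: MISS, evict 91. Cache (LRU->MRU): [61 35 6 99 39 14]
Total: 10 hits, 7 misses, 1 evictions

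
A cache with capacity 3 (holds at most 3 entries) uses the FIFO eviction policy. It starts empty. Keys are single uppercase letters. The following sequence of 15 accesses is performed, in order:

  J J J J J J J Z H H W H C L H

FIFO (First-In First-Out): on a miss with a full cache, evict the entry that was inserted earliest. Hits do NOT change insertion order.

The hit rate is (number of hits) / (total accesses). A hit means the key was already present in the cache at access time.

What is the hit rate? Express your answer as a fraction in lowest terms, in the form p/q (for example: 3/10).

Answer: 8/15

Derivation:
FIFO simulation (capacity=3):
  1. access J: MISS. Cache (old->new): [J]
  2. access J: HIT. Cache (old->new): [J]
  3. access J: HIT. Cache (old->new): [J]
  4. access J: HIT. Cache (old->new): [J]
  5. access J: HIT. Cache (old->new): [J]
  6. access J: HIT. Cache (old->new): [J]
  7. access J: HIT. Cache (old->new): [J]
  8. access Z: MISS. Cache (old->new): [J Z]
  9. access H: MISS. Cache (old->new): [J Z H]
  10. access H: HIT. Cache (old->new): [J Z H]
  11. access W: MISS, evict J. Cache (old->new): [Z H W]
  12. access H: HIT. Cache (old->new): [Z H W]
  13. access C: MISS, evict Z. Cache (old->new): [H W C]
  14. access L: MISS, evict H. Cache (old->new): [W C L]
  15. access H: MISS, evict W. Cache (old->new): [C L H]
Total: 8 hits, 7 misses, 4 evictions

Hit rate = 8/15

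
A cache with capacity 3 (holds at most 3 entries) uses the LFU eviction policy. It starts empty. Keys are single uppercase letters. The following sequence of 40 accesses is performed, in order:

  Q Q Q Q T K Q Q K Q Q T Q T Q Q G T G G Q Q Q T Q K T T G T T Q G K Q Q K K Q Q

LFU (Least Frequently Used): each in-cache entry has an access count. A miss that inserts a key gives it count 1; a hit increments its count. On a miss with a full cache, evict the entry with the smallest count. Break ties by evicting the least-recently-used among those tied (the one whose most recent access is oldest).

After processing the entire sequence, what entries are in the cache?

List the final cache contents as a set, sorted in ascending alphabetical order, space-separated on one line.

Answer: K Q T

Derivation:
LFU simulation (capacity=3):
  1. access Q: MISS. Cache: [Q(c=1)]
  2. access Q: HIT, count now 2. Cache: [Q(c=2)]
  3. access Q: HIT, count now 3. Cache: [Q(c=3)]
  4. access Q: HIT, count now 4. Cache: [Q(c=4)]
  5. access T: MISS. Cache: [T(c=1) Q(c=4)]
  6. access K: MISS. Cache: [T(c=1) K(c=1) Q(c=4)]
  7. access Q: HIT, count now 5. Cache: [T(c=1) K(c=1) Q(c=5)]
  8. access Q: HIT, count now 6. Cache: [T(c=1) K(c=1) Q(c=6)]
  9. access K: HIT, count now 2. Cache: [T(c=1) K(c=2) Q(c=6)]
  10. access Q: HIT, count now 7. Cache: [T(c=1) K(c=2) Q(c=7)]
  11. access Q: HIT, count now 8. Cache: [T(c=1) K(c=2) Q(c=8)]
  12. access T: HIT, count now 2. Cache: [K(c=2) T(c=2) Q(c=8)]
  13. access Q: HIT, count now 9. Cache: [K(c=2) T(c=2) Q(c=9)]
  14. access T: HIT, count now 3. Cache: [K(c=2) T(c=3) Q(c=9)]
  15. access Q: HIT, count now 10. Cache: [K(c=2) T(c=3) Q(c=10)]
  16. access Q: HIT, count now 11. Cache: [K(c=2) T(c=3) Q(c=11)]
  17. access G: MISS, evict K(c=2). Cache: [G(c=1) T(c=3) Q(c=11)]
  18. access T: HIT, count now 4. Cache: [G(c=1) T(c=4) Q(c=11)]
  19. access G: HIT, count now 2. Cache: [G(c=2) T(c=4) Q(c=11)]
  20. access G: HIT, count now 3. Cache: [G(c=3) T(c=4) Q(c=11)]
  21. access Q: HIT, count now 12. Cache: [G(c=3) T(c=4) Q(c=12)]
  22. access Q: HIT, count now 13. Cache: [G(c=3) T(c=4) Q(c=13)]
  23. access Q: HIT, count now 14. Cache: [G(c=3) T(c=4) Q(c=14)]
  24. access T: HIT, count now 5. Cache: [G(c=3) T(c=5) Q(c=14)]
  25. access Q: HIT, count now 15. Cache: [G(c=3) T(c=5) Q(c=15)]
  26. access K: MISS, evict G(c=3). Cache: [K(c=1) T(c=5) Q(c=15)]
  27. access T: HIT, count now 6. Cache: [K(c=1) T(c=6) Q(c=15)]
  28. access T: HIT, count now 7. Cache: [K(c=1) T(c=7) Q(c=15)]
  29. access G: MISS, evict K(c=1). Cache: [G(c=1) T(c=7) Q(c=15)]
  30. access T: HIT, count now 8. Cache: [G(c=1) T(c=8) Q(c=15)]
  31. access T: HIT, count now 9. Cache: [G(c=1) T(c=9) Q(c=15)]
  32. access Q: HIT, count now 16. Cache: [G(c=1) T(c=9) Q(c=16)]
  33. access G: HIT, count now 2. Cache: [G(c=2) T(c=9) Q(c=16)]
  34. access K: MISS, evict G(c=2). Cache: [K(c=1) T(c=9) Q(c=16)]
  35. access Q: HIT, count now 17. Cache: [K(c=1) T(c=9) Q(c=17)]
  36. access Q: HIT, count now 18. Cache: [K(c=1) T(c=9) Q(c=18)]
  37. access K: HIT, count now 2. Cache: [K(c=2) T(c=9) Q(c=18)]
  38. access K: HIT, count now 3. Cache: [K(c=3) T(c=9) Q(c=18)]
  39. access Q: HIT, count now 19. Cache: [K(c=3) T(c=9) Q(c=19)]
  40. access Q: HIT, count now 20. Cache: [K(c=3) T(c=9) Q(c=20)]
Total: 33 hits, 7 misses, 4 evictions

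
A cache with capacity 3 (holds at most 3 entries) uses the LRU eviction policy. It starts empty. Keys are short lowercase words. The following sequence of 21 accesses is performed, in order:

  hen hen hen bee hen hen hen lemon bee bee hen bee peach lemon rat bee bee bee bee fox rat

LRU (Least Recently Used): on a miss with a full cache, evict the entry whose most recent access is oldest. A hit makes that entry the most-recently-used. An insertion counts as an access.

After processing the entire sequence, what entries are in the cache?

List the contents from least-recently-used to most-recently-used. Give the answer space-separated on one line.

Answer: bee fox rat

Derivation:
LRU simulation (capacity=3):
  1. access hen: MISS. Cache (LRU->MRU): [hen]
  2. access hen: HIT. Cache (LRU->MRU): [hen]
  3. access hen: HIT. Cache (LRU->MRU): [hen]
  4. access bee: MISS. Cache (LRU->MRU): [hen bee]
  5. access hen: HIT. Cache (LRU->MRU): [bee hen]
  6. access hen: HIT. Cache (LRU->MRU): [bee hen]
  7. access hen: HIT. Cache (LRU->MRU): [bee hen]
  8. access lemon: MISS. Cache (LRU->MRU): [bee hen lemon]
  9. access bee: HIT. Cache (LRU->MRU): [hen lemon bee]
  10. access bee: HIT. Cache (LRU->MRU): [hen lemon bee]
  11. access hen: HIT. Cache (LRU->MRU): [lemon bee hen]
  12. access bee: HIT. Cache (LRU->MRU): [lemon hen bee]
  13. access peach: MISS, evict lemon. Cache (LRU->MRU): [hen bee peach]
  14. access lemon: MISS, evict hen. Cache (LRU->MRU): [bee peach lemon]
  15. access rat: MISS, evict bee. Cache (LRU->MRU): [peach lemon rat]
  16. access bee: MISS, evict peach. Cache (LRU->MRU): [lemon rat bee]
  17. access bee: HIT. Cache (LRU->MRU): [lemon rat bee]
  18. access bee: HIT. Cache (LRU->MRU): [lemon rat bee]
  19. access bee: HIT. Cache (LRU->MRU): [lemon rat bee]
  20. access fox: MISS, evict lemon. Cache (LRU->MRU): [rat bee fox]
  21. access rat: HIT. Cache (LRU->MRU): [bee fox rat]
Total: 13 hits, 8 misses, 5 evictions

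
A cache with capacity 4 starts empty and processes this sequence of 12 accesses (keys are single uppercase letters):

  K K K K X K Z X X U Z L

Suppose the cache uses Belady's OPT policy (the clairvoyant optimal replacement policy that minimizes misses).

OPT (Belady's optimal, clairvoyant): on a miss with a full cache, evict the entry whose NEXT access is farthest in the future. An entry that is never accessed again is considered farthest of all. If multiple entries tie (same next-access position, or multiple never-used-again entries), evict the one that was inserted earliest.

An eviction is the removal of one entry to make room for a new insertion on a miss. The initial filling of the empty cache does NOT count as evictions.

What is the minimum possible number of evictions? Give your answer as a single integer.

Answer: 1

Derivation:
OPT (Belady) simulation (capacity=4):
  1. access K: MISS. Cache: [K]
  2. access K: HIT. Next use of K: step 3. Cache: [K]
  3. access K: HIT. Next use of K: step 4. Cache: [K]
  4. access K: HIT. Next use of K: step 6. Cache: [K]
  5. access X: MISS. Cache: [K X]
  6. access K: HIT. Next use of K: never. Cache: [K X]
  7. access Z: MISS. Cache: [K X Z]
  8. access X: HIT. Next use of X: step 9. Cache: [K X Z]
  9. access X: HIT. Next use of X: never. Cache: [K X Z]
  10. access U: MISS. Cache: [K X Z U]
  11. access Z: HIT. Next use of Z: never. Cache: [K X Z U]
  12. access L: MISS, evict K (next use: never). Cache: [X Z U L]
Total: 7 hits, 5 misses, 1 evictions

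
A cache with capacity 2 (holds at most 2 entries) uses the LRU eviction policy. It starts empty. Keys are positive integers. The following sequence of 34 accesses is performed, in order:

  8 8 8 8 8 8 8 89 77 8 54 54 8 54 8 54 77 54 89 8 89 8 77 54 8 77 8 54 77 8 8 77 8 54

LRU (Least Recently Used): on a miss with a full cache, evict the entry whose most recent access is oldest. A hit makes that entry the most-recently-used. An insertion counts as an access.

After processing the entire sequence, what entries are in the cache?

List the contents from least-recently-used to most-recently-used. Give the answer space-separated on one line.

LRU simulation (capacity=2):
  1. access 8: MISS. Cache (LRU->MRU): [8]
  2. access 8: HIT. Cache (LRU->MRU): [8]
  3. access 8: HIT. Cache (LRU->MRU): [8]
  4. access 8: HIT. Cache (LRU->MRU): [8]
  5. access 8: HIT. Cache (LRU->MRU): [8]
  6. access 8: HIT. Cache (LRU->MRU): [8]
  7. access 8: HIT. Cache (LRU->MRU): [8]
  8. access 89: MISS. Cache (LRU->MRU): [8 89]
  9. access 77: MISS, evict 8. Cache (LRU->MRU): [89 77]
  10. access 8: MISS, evict 89. Cache (LRU->MRU): [77 8]
  11. access 54: MISS, evict 77. Cache (LRU->MRU): [8 54]
  12. access 54: HIT. Cache (LRU->MRU): [8 54]
  13. access 8: HIT. Cache (LRU->MRU): [54 8]
  14. access 54: HIT. Cache (LRU->MRU): [8 54]
  15. access 8: HIT. Cache (LRU->MRU): [54 8]
  16. access 54: HIT. Cache (LRU->MRU): [8 54]
  17. access 77: MISS, evict 8. Cache (LRU->MRU): [54 77]
  18. access 54: HIT. Cache (LRU->MRU): [77 54]
  19. access 89: MISS, evict 77. Cache (LRU->MRU): [54 89]
  20. access 8: MISS, evict 54. Cache (LRU->MRU): [89 8]
  21. access 89: HIT. Cache (LRU->MRU): [8 89]
  22. access 8: HIT. Cache (LRU->MRU): [89 8]
  23. access 77: MISS, evict 89. Cache (LRU->MRU): [8 77]
  24. access 54: MISS, evict 8. Cache (LRU->MRU): [77 54]
  25. access 8: MISS, evict 77. Cache (LRU->MRU): [54 8]
  26. access 77: MISS, evict 54. Cache (LRU->MRU): [8 77]
  27. access 8: HIT. Cache (LRU->MRU): [77 8]
  28. access 54: MISS, evict 77. Cache (LRU->MRU): [8 54]
  29. access 77: MISS, evict 8. Cache (LRU->MRU): [54 77]
  30. access 8: MISS, evict 54. Cache (LRU->MRU): [77 8]
  31. access 8: HIT. Cache (LRU->MRU): [77 8]
  32. access 77: HIT. Cache (LRU->MRU): [8 77]
  33. access 8: HIT. Cache (LRU->MRU): [77 8]
  34. access 54: MISS, evict 77. Cache (LRU->MRU): [8 54]
Total: 18 hits, 16 misses, 14 evictions

Answer: 8 54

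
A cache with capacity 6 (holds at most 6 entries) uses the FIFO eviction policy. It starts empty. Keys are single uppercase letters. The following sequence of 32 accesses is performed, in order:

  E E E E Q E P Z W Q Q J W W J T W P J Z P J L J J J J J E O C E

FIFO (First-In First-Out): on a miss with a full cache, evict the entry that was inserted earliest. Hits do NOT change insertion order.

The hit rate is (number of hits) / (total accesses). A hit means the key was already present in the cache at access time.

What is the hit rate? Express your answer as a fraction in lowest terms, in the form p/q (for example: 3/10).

Answer: 21/32

Derivation:
FIFO simulation (capacity=6):
  1. access E: MISS. Cache (old->new): [E]
  2. access E: HIT. Cache (old->new): [E]
  3. access E: HIT. Cache (old->new): [E]
  4. access E: HIT. Cache (old->new): [E]
  5. access Q: MISS. Cache (old->new): [E Q]
  6. access E: HIT. Cache (old->new): [E Q]
  7. access P: MISS. Cache (old->new): [E Q P]
  8. access Z: MISS. Cache (old->new): [E Q P Z]
  9. access W: MISS. Cache (old->new): [E Q P Z W]
  10. access Q: HIT. Cache (old->new): [E Q P Z W]
  11. access Q: HIT. Cache (old->new): [E Q P Z W]
  12. access J: MISS. Cache (old->new): [E Q P Z W J]
  13. access W: HIT. Cache (old->new): [E Q P Z W J]
  14. access W: HIT. Cache (old->new): [E Q P Z W J]
  15. access J: HIT. Cache (old->new): [E Q P Z W J]
  16. access T: MISS, evict E. Cache (old->new): [Q P Z W J T]
  17. access W: HIT. Cache (old->new): [Q P Z W J T]
  18. access P: HIT. Cache (old->new): [Q P Z W J T]
  19. access J: HIT. Cache (old->new): [Q P Z W J T]
  20. access Z: HIT. Cache (old->new): [Q P Z W J T]
  21. access P: HIT. Cache (old->new): [Q P Z W J T]
  22. access J: HIT. Cache (old->new): [Q P Z W J T]
  23. access L: MISS, evict Q. Cache (old->new): [P Z W J T L]
  24. access J: HIT. Cache (old->new): [P Z W J T L]
  25. access J: HIT. Cache (old->new): [P Z W J T L]
  26. access J: HIT. Cache (old->new): [P Z W J T L]
  27. access J: HIT. Cache (old->new): [P Z W J T L]
  28. access J: HIT. Cache (old->new): [P Z W J T L]
  29. access E: MISS, evict P. Cache (old->new): [Z W J T L E]
  30. access O: MISS, evict Z. Cache (old->new): [W J T L E O]
  31. access C: MISS, evict W. Cache (old->new): [J T L E O C]
  32. access E: HIT. Cache (old->new): [J T L E O C]
Total: 21 hits, 11 misses, 5 evictions

Hit rate = 21/32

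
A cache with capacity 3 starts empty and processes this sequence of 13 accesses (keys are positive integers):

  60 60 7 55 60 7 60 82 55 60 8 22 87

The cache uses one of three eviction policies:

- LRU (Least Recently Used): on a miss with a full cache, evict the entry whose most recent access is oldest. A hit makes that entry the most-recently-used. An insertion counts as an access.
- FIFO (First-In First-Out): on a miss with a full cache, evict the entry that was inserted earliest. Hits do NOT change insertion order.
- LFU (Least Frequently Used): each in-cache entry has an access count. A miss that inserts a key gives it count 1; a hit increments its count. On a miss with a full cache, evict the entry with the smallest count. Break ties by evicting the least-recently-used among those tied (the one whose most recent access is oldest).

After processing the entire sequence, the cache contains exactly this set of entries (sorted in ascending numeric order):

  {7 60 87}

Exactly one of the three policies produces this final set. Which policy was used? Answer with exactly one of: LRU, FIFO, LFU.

Answer: LFU

Derivation:
Simulating under each policy and comparing final sets:
  LRU: final set = {8 22 87} -> differs
  FIFO: final set = {8 22 87} -> differs
  LFU: final set = {7 60 87} -> MATCHES target
Only LFU produces the target set.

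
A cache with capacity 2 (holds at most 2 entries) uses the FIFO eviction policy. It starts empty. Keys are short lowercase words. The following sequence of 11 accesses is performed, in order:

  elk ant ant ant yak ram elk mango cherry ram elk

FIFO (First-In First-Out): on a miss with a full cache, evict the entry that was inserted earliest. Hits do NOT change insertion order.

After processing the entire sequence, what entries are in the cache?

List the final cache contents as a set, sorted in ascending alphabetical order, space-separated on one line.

Answer: elk ram

Derivation:
FIFO simulation (capacity=2):
  1. access elk: MISS. Cache (old->new): [elk]
  2. access ant: MISS. Cache (old->new): [elk ant]
  3. access ant: HIT. Cache (old->new): [elk ant]
  4. access ant: HIT. Cache (old->new): [elk ant]
  5. access yak: MISS, evict elk. Cache (old->new): [ant yak]
  6. access ram: MISS, evict ant. Cache (old->new): [yak ram]
  7. access elk: MISS, evict yak. Cache (old->new): [ram elk]
  8. access mango: MISS, evict ram. Cache (old->new): [elk mango]
  9. access cherry: MISS, evict elk. Cache (old->new): [mango cherry]
  10. access ram: MISS, evict mango. Cache (old->new): [cherry ram]
  11. access elk: MISS, evict cherry. Cache (old->new): [ram elk]
Total: 2 hits, 9 misses, 7 evictions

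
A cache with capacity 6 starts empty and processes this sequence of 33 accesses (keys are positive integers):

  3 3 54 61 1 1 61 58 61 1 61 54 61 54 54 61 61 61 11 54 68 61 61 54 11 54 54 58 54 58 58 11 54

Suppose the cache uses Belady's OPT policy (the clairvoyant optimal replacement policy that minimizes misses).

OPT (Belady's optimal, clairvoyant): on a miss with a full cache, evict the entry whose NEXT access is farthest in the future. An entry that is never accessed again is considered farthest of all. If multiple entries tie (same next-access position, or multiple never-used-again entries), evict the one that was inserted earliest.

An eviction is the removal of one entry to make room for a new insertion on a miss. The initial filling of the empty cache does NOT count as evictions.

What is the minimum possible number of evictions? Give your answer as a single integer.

OPT (Belady) simulation (capacity=6):
  1. access 3: MISS. Cache: [3]
  2. access 3: HIT. Next use of 3: never. Cache: [3]
  3. access 54: MISS. Cache: [3 54]
  4. access 61: MISS. Cache: [3 54 61]
  5. access 1: MISS. Cache: [3 54 61 1]
  6. access 1: HIT. Next use of 1: step 10. Cache: [3 54 61 1]
  7. access 61: HIT. Next use of 61: step 9. Cache: [3 54 61 1]
  8. access 58: MISS. Cache: [3 54 61 1 58]
  9. access 61: HIT. Next use of 61: step 11. Cache: [3 54 61 1 58]
  10. access 1: HIT. Next use of 1: never. Cache: [3 54 61 1 58]
  11. access 61: HIT. Next use of 61: step 13. Cache: [3 54 61 1 58]
  12. access 54: HIT. Next use of 54: step 14. Cache: [3 54 61 1 58]
  13. access 61: HIT. Next use of 61: step 16. Cache: [3 54 61 1 58]
  14. access 54: HIT. Next use of 54: step 15. Cache: [3 54 61 1 58]
  15. access 54: HIT. Next use of 54: step 20. Cache: [3 54 61 1 58]
  16. access 61: HIT. Next use of 61: step 17. Cache: [3 54 61 1 58]
  17. access 61: HIT. Next use of 61: step 18. Cache: [3 54 61 1 58]
  18. access 61: HIT. Next use of 61: step 22. Cache: [3 54 61 1 58]
  19. access 11: MISS. Cache: [3 54 61 1 58 11]
  20. access 54: HIT. Next use of 54: step 24. Cache: [3 54 61 1 58 11]
  21. access 68: MISS, evict 3 (next use: never). Cache: [54 61 1 58 11 68]
  22. access 61: HIT. Next use of 61: step 23. Cache: [54 61 1 58 11 68]
  23. access 61: HIT. Next use of 61: never. Cache: [54 61 1 58 11 68]
  24. access 54: HIT. Next use of 54: step 26. Cache: [54 61 1 58 11 68]
  25. access 11: HIT. Next use of 11: step 32. Cache: [54 61 1 58 11 68]
  26. access 54: HIT. Next use of 54: step 27. Cache: [54 61 1 58 11 68]
  27. access 54: HIT. Next use of 54: step 29. Cache: [54 61 1 58 11 68]
  28. access 58: HIT. Next use of 58: step 30. Cache: [54 61 1 58 11 68]
  29. access 54: HIT. Next use of 54: step 33. Cache: [54 61 1 58 11 68]
  30. access 58: HIT. Next use of 58: step 31. Cache: [54 61 1 58 11 68]
  31. access 58: HIT. Next use of 58: never. Cache: [54 61 1 58 11 68]
  32. access 11: HIT. Next use of 11: never. Cache: [54 61 1 58 11 68]
  33. access 54: HIT. Next use of 54: never. Cache: [54 61 1 58 11 68]
Total: 26 hits, 7 misses, 1 evictions

Answer: 1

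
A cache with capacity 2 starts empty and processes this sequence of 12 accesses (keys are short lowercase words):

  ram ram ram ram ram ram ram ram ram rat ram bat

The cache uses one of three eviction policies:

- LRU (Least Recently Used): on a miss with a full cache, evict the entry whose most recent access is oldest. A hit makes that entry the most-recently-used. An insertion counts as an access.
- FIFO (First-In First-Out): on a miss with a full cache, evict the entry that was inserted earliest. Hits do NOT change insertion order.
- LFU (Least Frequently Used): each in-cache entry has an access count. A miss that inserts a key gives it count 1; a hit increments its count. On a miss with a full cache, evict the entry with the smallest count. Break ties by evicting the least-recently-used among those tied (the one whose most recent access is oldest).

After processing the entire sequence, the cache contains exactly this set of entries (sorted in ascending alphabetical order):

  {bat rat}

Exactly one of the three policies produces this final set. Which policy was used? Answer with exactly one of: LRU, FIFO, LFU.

Simulating under each policy and comparing final sets:
  LRU: final set = {bat ram} -> differs
  FIFO: final set = {bat rat} -> MATCHES target
  LFU: final set = {bat ram} -> differs
Only FIFO produces the target set.

Answer: FIFO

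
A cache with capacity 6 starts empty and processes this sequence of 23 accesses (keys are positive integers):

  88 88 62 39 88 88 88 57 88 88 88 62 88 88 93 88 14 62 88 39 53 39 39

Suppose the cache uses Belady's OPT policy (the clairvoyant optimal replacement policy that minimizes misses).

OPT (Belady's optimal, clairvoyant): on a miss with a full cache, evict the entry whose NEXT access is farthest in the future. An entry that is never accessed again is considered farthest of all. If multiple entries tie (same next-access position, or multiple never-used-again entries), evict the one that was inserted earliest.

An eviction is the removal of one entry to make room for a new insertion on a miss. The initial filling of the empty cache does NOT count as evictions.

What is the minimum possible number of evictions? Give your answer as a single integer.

Answer: 1

Derivation:
OPT (Belady) simulation (capacity=6):
  1. access 88: MISS. Cache: [88]
  2. access 88: HIT. Next use of 88: step 5. Cache: [88]
  3. access 62: MISS. Cache: [88 62]
  4. access 39: MISS. Cache: [88 62 39]
  5. access 88: HIT. Next use of 88: step 6. Cache: [88 62 39]
  6. access 88: HIT. Next use of 88: step 7. Cache: [88 62 39]
  7. access 88: HIT. Next use of 88: step 9. Cache: [88 62 39]
  8. access 57: MISS. Cache: [88 62 39 57]
  9. access 88: HIT. Next use of 88: step 10. Cache: [88 62 39 57]
  10. access 88: HIT. Next use of 88: step 11. Cache: [88 62 39 57]
  11. access 88: HIT. Next use of 88: step 13. Cache: [88 62 39 57]
  12. access 62: HIT. Next use of 62: step 18. Cache: [88 62 39 57]
  13. access 88: HIT. Next use of 88: step 14. Cache: [88 62 39 57]
  14. access 88: HIT. Next use of 88: step 16. Cache: [88 62 39 57]
  15. access 93: MISS. Cache: [88 62 39 57 93]
  16. access 88: HIT. Next use of 88: step 19. Cache: [88 62 39 57 93]
  17. access 14: MISS. Cache: [88 62 39 57 93 14]
  18. access 62: HIT. Next use of 62: never. Cache: [88 62 39 57 93 14]
  19. access 88: HIT. Next use of 88: never. Cache: [88 62 39 57 93 14]
  20. access 39: HIT. Next use of 39: step 22. Cache: [88 62 39 57 93 14]
  21. access 53: MISS, evict 88 (next use: never). Cache: [62 39 57 93 14 53]
  22. access 39: HIT. Next use of 39: step 23. Cache: [62 39 57 93 14 53]
  23. access 39: HIT. Next use of 39: never. Cache: [62 39 57 93 14 53]
Total: 16 hits, 7 misses, 1 evictions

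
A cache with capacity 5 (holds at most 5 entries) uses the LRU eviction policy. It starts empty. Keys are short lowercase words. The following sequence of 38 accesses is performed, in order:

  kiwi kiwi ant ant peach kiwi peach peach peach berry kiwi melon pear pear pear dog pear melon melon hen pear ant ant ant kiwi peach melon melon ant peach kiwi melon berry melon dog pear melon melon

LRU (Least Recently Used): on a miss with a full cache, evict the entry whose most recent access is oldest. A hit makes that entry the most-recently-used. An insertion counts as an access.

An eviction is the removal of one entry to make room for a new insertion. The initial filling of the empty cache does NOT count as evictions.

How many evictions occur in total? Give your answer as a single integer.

Answer: 10

Derivation:
LRU simulation (capacity=5):
  1. access kiwi: MISS. Cache (LRU->MRU): [kiwi]
  2. access kiwi: HIT. Cache (LRU->MRU): [kiwi]
  3. access ant: MISS. Cache (LRU->MRU): [kiwi ant]
  4. access ant: HIT. Cache (LRU->MRU): [kiwi ant]
  5. access peach: MISS. Cache (LRU->MRU): [kiwi ant peach]
  6. access kiwi: HIT. Cache (LRU->MRU): [ant peach kiwi]
  7. access peach: HIT. Cache (LRU->MRU): [ant kiwi peach]
  8. access peach: HIT. Cache (LRU->MRU): [ant kiwi peach]
  9. access peach: HIT. Cache (LRU->MRU): [ant kiwi peach]
  10. access berry: MISS. Cache (LRU->MRU): [ant kiwi peach berry]
  11. access kiwi: HIT. Cache (LRU->MRU): [ant peach berry kiwi]
  12. access melon: MISS. Cache (LRU->MRU): [ant peach berry kiwi melon]
  13. access pear: MISS, evict ant. Cache (LRU->MRU): [peach berry kiwi melon pear]
  14. access pear: HIT. Cache (LRU->MRU): [peach berry kiwi melon pear]
  15. access pear: HIT. Cache (LRU->MRU): [peach berry kiwi melon pear]
  16. access dog: MISS, evict peach. Cache (LRU->MRU): [berry kiwi melon pear dog]
  17. access pear: HIT. Cache (LRU->MRU): [berry kiwi melon dog pear]
  18. access melon: HIT. Cache (LRU->MRU): [berry kiwi dog pear melon]
  19. access melon: HIT. Cache (LRU->MRU): [berry kiwi dog pear melon]
  20. access hen: MISS, evict berry. Cache (LRU->MRU): [kiwi dog pear melon hen]
  21. access pear: HIT. Cache (LRU->MRU): [kiwi dog melon hen pear]
  22. access ant: MISS, evict kiwi. Cache (LRU->MRU): [dog melon hen pear ant]
  23. access ant: HIT. Cache (LRU->MRU): [dog melon hen pear ant]
  24. access ant: HIT. Cache (LRU->MRU): [dog melon hen pear ant]
  25. access kiwi: MISS, evict dog. Cache (LRU->MRU): [melon hen pear ant kiwi]
  26. access peach: MISS, evict melon. Cache (LRU->MRU): [hen pear ant kiwi peach]
  27. access melon: MISS, evict hen. Cache (LRU->MRU): [pear ant kiwi peach melon]
  28. access melon: HIT. Cache (LRU->MRU): [pear ant kiwi peach melon]
  29. access ant: HIT. Cache (LRU->MRU): [pear kiwi peach melon ant]
  30. access peach: HIT. Cache (LRU->MRU): [pear kiwi melon ant peach]
  31. access kiwi: HIT. Cache (LRU->MRU): [pear melon ant peach kiwi]
  32. access melon: HIT. Cache (LRU->MRU): [pear ant peach kiwi melon]
  33. access berry: MISS, evict pear. Cache (LRU->MRU): [ant peach kiwi melon berry]
  34. access melon: HIT. Cache (LRU->MRU): [ant peach kiwi berry melon]
  35. access dog: MISS, evict ant. Cache (LRU->MRU): [peach kiwi berry melon dog]
  36. access pear: MISS, evict peach. Cache (LRU->MRU): [kiwi berry melon dog pear]
  37. access melon: HIT. Cache (LRU->MRU): [kiwi berry dog pear melon]
  38. access melon: HIT. Cache (LRU->MRU): [kiwi berry dog pear melon]
Total: 23 hits, 15 misses, 10 evictions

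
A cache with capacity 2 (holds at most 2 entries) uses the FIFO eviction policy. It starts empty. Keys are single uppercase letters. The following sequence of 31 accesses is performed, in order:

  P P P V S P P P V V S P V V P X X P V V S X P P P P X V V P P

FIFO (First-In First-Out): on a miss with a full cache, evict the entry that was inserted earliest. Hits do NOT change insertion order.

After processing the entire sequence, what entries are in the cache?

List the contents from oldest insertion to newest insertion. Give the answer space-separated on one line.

Answer: P V

Derivation:
FIFO simulation (capacity=2):
  1. access P: MISS. Cache (old->new): [P]
  2. access P: HIT. Cache (old->new): [P]
  3. access P: HIT. Cache (old->new): [P]
  4. access V: MISS. Cache (old->new): [P V]
  5. access S: MISS, evict P. Cache (old->new): [V S]
  6. access P: MISS, evict V. Cache (old->new): [S P]
  7. access P: HIT. Cache (old->new): [S P]
  8. access P: HIT. Cache (old->new): [S P]
  9. access V: MISS, evict S. Cache (old->new): [P V]
  10. access V: HIT. Cache (old->new): [P V]
  11. access S: MISS, evict P. Cache (old->new): [V S]
  12. access P: MISS, evict V. Cache (old->new): [S P]
  13. access V: MISS, evict S. Cache (old->new): [P V]
  14. access V: HIT. Cache (old->new): [P V]
  15. access P: HIT. Cache (old->new): [P V]
  16. access X: MISS, evict P. Cache (old->new): [V X]
  17. access X: HIT. Cache (old->new): [V X]
  18. access P: MISS, evict V. Cache (old->new): [X P]
  19. access V: MISS, evict X. Cache (old->new): [P V]
  20. access V: HIT. Cache (old->new): [P V]
  21. access S: MISS, evict P. Cache (old->new): [V S]
  22. access X: MISS, evict V. Cache (old->new): [S X]
  23. access P: MISS, evict S. Cache (old->new): [X P]
  24. access P: HIT. Cache (old->new): [X P]
  25. access P: HIT. Cache (old->new): [X P]
  26. access P: HIT. Cache (old->new): [X P]
  27. access X: HIT. Cache (old->new): [X P]
  28. access V: MISS, evict X. Cache (old->new): [P V]
  29. access V: HIT. Cache (old->new): [P V]
  30. access P: HIT. Cache (old->new): [P V]
  31. access P: HIT. Cache (old->new): [P V]
Total: 16 hits, 15 misses, 13 evictions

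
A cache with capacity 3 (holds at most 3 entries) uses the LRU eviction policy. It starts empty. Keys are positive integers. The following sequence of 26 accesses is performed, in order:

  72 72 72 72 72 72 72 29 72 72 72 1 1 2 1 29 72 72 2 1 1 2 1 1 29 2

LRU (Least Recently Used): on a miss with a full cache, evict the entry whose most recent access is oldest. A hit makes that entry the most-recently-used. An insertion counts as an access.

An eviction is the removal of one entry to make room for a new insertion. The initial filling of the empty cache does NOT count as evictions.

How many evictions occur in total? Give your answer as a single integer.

Answer: 6

Derivation:
LRU simulation (capacity=3):
  1. access 72: MISS. Cache (LRU->MRU): [72]
  2. access 72: HIT. Cache (LRU->MRU): [72]
  3. access 72: HIT. Cache (LRU->MRU): [72]
  4. access 72: HIT. Cache (LRU->MRU): [72]
  5. access 72: HIT. Cache (LRU->MRU): [72]
  6. access 72: HIT. Cache (LRU->MRU): [72]
  7. access 72: HIT. Cache (LRU->MRU): [72]
  8. access 29: MISS. Cache (LRU->MRU): [72 29]
  9. access 72: HIT. Cache (LRU->MRU): [29 72]
  10. access 72: HIT. Cache (LRU->MRU): [29 72]
  11. access 72: HIT. Cache (LRU->MRU): [29 72]
  12. access 1: MISS. Cache (LRU->MRU): [29 72 1]
  13. access 1: HIT. Cache (LRU->MRU): [29 72 1]
  14. access 2: MISS, evict 29. Cache (LRU->MRU): [72 1 2]
  15. access 1: HIT. Cache (LRU->MRU): [72 2 1]
  16. access 29: MISS, evict 72. Cache (LRU->MRU): [2 1 29]
  17. access 72: MISS, evict 2. Cache (LRU->MRU): [1 29 72]
  18. access 72: HIT. Cache (LRU->MRU): [1 29 72]
  19. access 2: MISS, evict 1. Cache (LRU->MRU): [29 72 2]
  20. access 1: MISS, evict 29. Cache (LRU->MRU): [72 2 1]
  21. access 1: HIT. Cache (LRU->MRU): [72 2 1]
  22. access 2: HIT. Cache (LRU->MRU): [72 1 2]
  23. access 1: HIT. Cache (LRU->MRU): [72 2 1]
  24. access 1: HIT. Cache (LRU->MRU): [72 2 1]
  25. access 29: MISS, evict 72. Cache (LRU->MRU): [2 1 29]
  26. access 2: HIT. Cache (LRU->MRU): [1 29 2]
Total: 17 hits, 9 misses, 6 evictions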